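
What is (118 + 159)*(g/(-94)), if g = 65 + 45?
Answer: -15235/47 ≈ -324.15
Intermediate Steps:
g = 110
(118 + 159)*(g/(-94)) = (118 + 159)*(110/(-94)) = 277*(110*(-1/94)) = 277*(-55/47) = -15235/47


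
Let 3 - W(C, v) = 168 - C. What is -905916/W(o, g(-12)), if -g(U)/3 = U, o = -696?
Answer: 301972/287 ≈ 1052.2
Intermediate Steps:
g(U) = -3*U
W(C, v) = -165 + C (W(C, v) = 3 - (168 - C) = 3 + (-168 + C) = -165 + C)
-905916/W(o, g(-12)) = -905916/(-165 - 696) = -905916/(-861) = -905916*(-1/861) = 301972/287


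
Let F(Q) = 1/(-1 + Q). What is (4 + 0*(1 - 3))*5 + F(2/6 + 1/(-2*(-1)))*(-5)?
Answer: 50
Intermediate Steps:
(4 + 0*(1 - 3))*5 + F(2/6 + 1/(-2*(-1)))*(-5) = (4 + 0*(1 - 3))*5 - 5/(-1 + (2/6 + 1/(-2*(-1)))) = (4 + 0*(-2))*5 - 5/(-1 + (2*(⅙) - ½*(-1))) = (4 + 0)*5 - 5/(-1 + (⅓ + ½)) = 4*5 - 5/(-1 + ⅚) = 20 - 5/(-⅙) = 20 - 6*(-5) = 20 + 30 = 50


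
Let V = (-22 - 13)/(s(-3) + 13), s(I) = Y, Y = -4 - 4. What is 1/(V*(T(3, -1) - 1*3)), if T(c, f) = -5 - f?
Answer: 1/49 ≈ 0.020408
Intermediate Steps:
Y = -8
s(I) = -8
V = -7 (V = (-22 - 13)/(-8 + 13) = -35/5 = -35*⅕ = -7)
1/(V*(T(3, -1) - 1*3)) = 1/(-7*((-5 - 1*(-1)) - 1*3)) = 1/(-7*((-5 + 1) - 3)) = 1/(-7*(-4 - 3)) = 1/(-7*(-7)) = 1/49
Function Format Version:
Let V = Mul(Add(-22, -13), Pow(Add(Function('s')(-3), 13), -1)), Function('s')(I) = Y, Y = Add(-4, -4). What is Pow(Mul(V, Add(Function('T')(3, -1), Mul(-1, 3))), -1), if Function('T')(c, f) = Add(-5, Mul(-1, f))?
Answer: Rational(1, 49) ≈ 0.020408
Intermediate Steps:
Y = -8
Function('s')(I) = -8
V = -7 (V = Mul(Add(-22, -13), Pow(Add(-8, 13), -1)) = Mul(-35, Pow(5, -1)) = Mul(-35, Rational(1, 5)) = -7)
Pow(Mul(V, Add(Function('T')(3, -1), Mul(-1, 3))), -1) = Pow(Mul(-7, Add(Add(-5, Mul(-1, -1)), Mul(-1, 3))), -1) = Pow(Mul(-7, Add(Add(-5, 1), -3)), -1) = Pow(Mul(-7, Add(-4, -3)), -1) = Pow(Mul(-7, -7), -1) = Pow(49, -1) = Rational(1, 49)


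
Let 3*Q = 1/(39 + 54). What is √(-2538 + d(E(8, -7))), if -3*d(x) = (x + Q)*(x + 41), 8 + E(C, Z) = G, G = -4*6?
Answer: I*√21120951/93 ≈ 49.417*I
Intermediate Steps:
G = -24
E(C, Z) = -32 (E(C, Z) = -8 - 24 = -32)
Q = 1/279 (Q = 1/(3*(39 + 54)) = (⅓)/93 = (⅓)*(1/93) = 1/279 ≈ 0.0035842)
d(x) = -(41 + x)*(1/279 + x)/3 (d(x) = -(x + 1/279)*(x + 41)/3 = -(1/279 + x)*(41 + x)/3 = -(41 + x)*(1/279 + x)/3)
√(-2538 + d(E(8, -7))) = √(-2538 + (-41/837 - 11440/837*(-32) - ⅓*(-32)²)) = √(-2538 + (-41/837 + 366080/837 - ⅓*1024)) = √(-2538 + (-41/837 + 366080/837 - 1024/3)) = √(-2538 + 8927/93) = √(-227107/93) = I*√21120951/93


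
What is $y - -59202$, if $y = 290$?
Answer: $59492$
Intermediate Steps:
$y - -59202 = 290 - -59202 = 290 + 59202 = 59492$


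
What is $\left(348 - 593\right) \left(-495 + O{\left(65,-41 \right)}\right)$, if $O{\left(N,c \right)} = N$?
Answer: $105350$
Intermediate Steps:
$\left(348 - 593\right) \left(-495 + O{\left(65,-41 \right)}\right) = \left(348 - 593\right) \left(-495 + 65\right) = \left(348 + \left(-629 + 36\right)\right) \left(-430\right) = \left(348 - 593\right) \left(-430\right) = \left(-245\right) \left(-430\right) = 105350$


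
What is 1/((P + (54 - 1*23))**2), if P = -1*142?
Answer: 1/12321 ≈ 8.1162e-5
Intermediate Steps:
P = -142
1/((P + (54 - 1*23))**2) = 1/((-142 + (54 - 1*23))**2) = 1/((-142 + (54 - 23))**2) = 1/((-142 + 31)**2) = 1/((-111)**2) = 1/12321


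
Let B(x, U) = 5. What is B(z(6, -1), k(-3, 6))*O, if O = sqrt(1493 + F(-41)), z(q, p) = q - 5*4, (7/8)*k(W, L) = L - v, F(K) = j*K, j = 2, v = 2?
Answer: 5*sqrt(1411) ≈ 187.82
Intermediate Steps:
F(K) = 2*K
k(W, L) = -16/7 + 8*L/7 (k(W, L) = 8*(L - 1*2)/7 = 8*(L - 2)/7 = 8*(-2 + L)/7 = -16/7 + 8*L/7)
z(q, p) = -20 + q (z(q, p) = q - 20 = -20 + q)
O = sqrt(1411) (O = sqrt(1493 + 2*(-41)) = sqrt(1493 - 82) = sqrt(1411) ≈ 37.563)
B(z(6, -1), k(-3, 6))*O = 5*sqrt(1411)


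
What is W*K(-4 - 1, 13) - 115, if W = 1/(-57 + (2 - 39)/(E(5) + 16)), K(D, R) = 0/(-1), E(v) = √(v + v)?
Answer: -115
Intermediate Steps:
E(v) = √2*√v (E(v) = √(2*v) = √2*√v)
K(D, R) = 0 (K(D, R) = 0*(-1) = 0)
W = 1/(-57 - 37/(16 + √10)) (W = 1/(-57 + (2 - 39)/(√2*√5 + 16)) = 1/(-57 - 37/(√10 + 16)) = 1/(-57 - 37/(16 + √10)) ≈ -0.016969)
W*K(-4 - 1, 13) - 115 = (-14614/868111 - 37*√10/868111)*0 - 115 = 0 - 115 = -115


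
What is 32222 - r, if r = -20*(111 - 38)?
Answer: 33682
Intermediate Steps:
r = -1460 (r = -20*73 = -1460)
32222 - r = 32222 - 1*(-1460) = 32222 + 1460 = 33682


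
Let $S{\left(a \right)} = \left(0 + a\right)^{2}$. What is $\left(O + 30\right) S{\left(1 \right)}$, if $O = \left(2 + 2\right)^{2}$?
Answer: $46$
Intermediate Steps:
$S{\left(a \right)} = a^{2}$
$O = 16$ ($O = 4^{2} = 16$)
$\left(O + 30\right) S{\left(1 \right)} = \left(16 + 30\right) 1^{2} = 46 \cdot 1 = 46$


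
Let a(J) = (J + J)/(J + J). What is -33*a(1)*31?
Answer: -1023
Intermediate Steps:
a(J) = 1 (a(J) = (2*J)/((2*J)) = (2*J)*(1/(2*J)) = 1)
-33*a(1)*31 = -33*1*31 = -33*31 = -1023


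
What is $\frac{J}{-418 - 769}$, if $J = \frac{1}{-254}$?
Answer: $\frac{1}{301498} \approx 3.3168 \cdot 10^{-6}$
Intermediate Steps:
$J = - \frac{1}{254} \approx -0.003937$
$\frac{J}{-418 - 769} = \frac{1}{-418 - 769} \left(- \frac{1}{254}\right) = \frac{1}{-1187} \left(- \frac{1}{254}\right) = \left(- \frac{1}{1187}\right) \left(- \frac{1}{254}\right) = \frac{1}{301498}$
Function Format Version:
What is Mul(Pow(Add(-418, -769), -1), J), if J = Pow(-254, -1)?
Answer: Rational(1, 301498) ≈ 3.3168e-6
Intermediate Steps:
J = Rational(-1, 254) ≈ -0.0039370
Mul(Pow(Add(-418, -769), -1), J) = Mul(Pow(Add(-418, -769), -1), Rational(-1, 254)) = Mul(Pow(-1187, -1), Rational(-1, 254)) = Mul(Rational(-1, 1187), Rational(-1, 254)) = Rational(1, 301498)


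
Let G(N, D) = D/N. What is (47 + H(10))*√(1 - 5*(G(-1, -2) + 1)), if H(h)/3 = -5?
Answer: 32*I*√14 ≈ 119.73*I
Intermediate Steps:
H(h) = -15 (H(h) = 3*(-5) = -15)
(47 + H(10))*√(1 - 5*(G(-1, -2) + 1)) = (47 - 15)*√(1 - 5*(-2/(-1) + 1)) = 32*√(1 - 5*(-2*(-1) + 1)) = 32*√(1 - 5*(2 + 1)) = 32*√(1 - 5*3) = 32*√(1 - 15) = 32*√(-14) = 32*(I*√14) = 32*I*√14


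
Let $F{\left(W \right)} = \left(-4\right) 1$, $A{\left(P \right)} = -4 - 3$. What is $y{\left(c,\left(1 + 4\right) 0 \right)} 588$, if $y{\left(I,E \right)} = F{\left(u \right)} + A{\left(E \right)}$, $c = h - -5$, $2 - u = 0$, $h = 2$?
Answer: $-6468$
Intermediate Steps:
$u = 2$ ($u = 2 - 0 = 2 + 0 = 2$)
$A{\left(P \right)} = -7$
$F{\left(W \right)} = -4$
$c = 7$ ($c = 2 - -5 = 2 + 5 = 7$)
$y{\left(I,E \right)} = -11$ ($y{\left(I,E \right)} = -4 - 7 = -11$)
$y{\left(c,\left(1 + 4\right) 0 \right)} 588 = \left(-11\right) 588 = -6468$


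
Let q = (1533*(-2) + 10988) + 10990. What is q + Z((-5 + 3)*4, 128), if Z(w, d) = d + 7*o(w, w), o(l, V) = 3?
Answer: 19061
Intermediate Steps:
Z(w, d) = 21 + d (Z(w, d) = d + 7*3 = d + 21 = 21 + d)
q = 18912 (q = (-3066 + 10988) + 10990 = 7922 + 10990 = 18912)
q + Z((-5 + 3)*4, 128) = 18912 + (21 + 128) = 18912 + 149 = 19061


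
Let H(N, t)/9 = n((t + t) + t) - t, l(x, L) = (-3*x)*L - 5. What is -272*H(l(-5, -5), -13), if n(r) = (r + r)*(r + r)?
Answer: -14925456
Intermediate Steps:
l(x, L) = -5 - 3*L*x (l(x, L) = -3*L*x - 5 = -5 - 3*L*x)
n(r) = 4*r² (n(r) = (2*r)*(2*r) = 4*r²)
H(N, t) = -9*t + 324*t² (H(N, t) = 9*(4*((t + t) + t)² - t) = 9*(4*(2*t + t)² - t) = 9*(4*(3*t)² - t) = 9*(4*(9*t²) - t) = 9*(36*t² - t) = 9*(-t + 36*t²) = -9*t + 324*t²)
-272*H(l(-5, -5), -13) = -2448*(-13)*(-1 + 36*(-13)) = -2448*(-13)*(-1 - 468) = -2448*(-13)*(-469) = -272*54873 = -14925456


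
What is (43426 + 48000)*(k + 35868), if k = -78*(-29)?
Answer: 3486073380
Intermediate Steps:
k = 2262
(43426 + 48000)*(k + 35868) = (43426 + 48000)*(2262 + 35868) = 91426*38130 = 3486073380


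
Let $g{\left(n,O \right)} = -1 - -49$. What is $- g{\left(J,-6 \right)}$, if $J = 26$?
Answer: $-48$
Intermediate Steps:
$g{\left(n,O \right)} = 48$ ($g{\left(n,O \right)} = -1 + 49 = 48$)
$- g{\left(J,-6 \right)} = \left(-1\right) 48 = -48$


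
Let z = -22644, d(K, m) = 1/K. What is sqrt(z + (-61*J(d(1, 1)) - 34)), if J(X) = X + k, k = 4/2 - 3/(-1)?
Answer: 2*I*sqrt(5761) ≈ 151.8*I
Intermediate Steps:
k = 5 (k = 4*(1/2) - 3*(-1) = 2 + 3 = 5)
J(X) = 5 + X (J(X) = X + 5 = 5 + X)
sqrt(z + (-61*J(d(1, 1)) - 34)) = sqrt(-22644 + (-61*(5 + 1/1) - 34)) = sqrt(-22644 + (-61*(5 + 1) - 34)) = sqrt(-22644 + (-61*6 - 34)) = sqrt(-22644 + (-366 - 34)) = sqrt(-22644 - 400) = sqrt(-23044) = 2*I*sqrt(5761)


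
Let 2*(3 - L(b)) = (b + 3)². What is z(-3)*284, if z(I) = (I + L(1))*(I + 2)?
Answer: 2272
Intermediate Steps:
L(b) = 3 - (3 + b)²/2 (L(b) = 3 - (b + 3)²/2 = 3 - (3 + b)²/2)
z(I) = (-5 + I)*(2 + I) (z(I) = (I + (3 - (3 + 1)²/2))*(I + 2) = (I + (3 - ½*4²))*(2 + I) = (I + (3 - ½*16))*(2 + I) = (I + (3 - 8))*(2 + I) = (I - 5)*(2 + I) = (-5 + I)*(2 + I))
z(-3)*284 = (-10 + (-3)² - 3*(-3))*284 = (-10 + 9 + 9)*284 = 8*284 = 2272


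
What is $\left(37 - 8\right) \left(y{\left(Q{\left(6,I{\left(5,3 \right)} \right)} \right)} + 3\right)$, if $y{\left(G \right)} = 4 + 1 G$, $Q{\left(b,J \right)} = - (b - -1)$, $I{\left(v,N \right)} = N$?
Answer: $0$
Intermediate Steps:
$Q{\left(b,J \right)} = -1 - b$ ($Q{\left(b,J \right)} = - (b + 1) = - (1 + b) = -1 - b$)
$y{\left(G \right)} = 4 + G$
$\left(37 - 8\right) \left(y{\left(Q{\left(6,I{\left(5,3 \right)} \right)} \right)} + 3\right) = \left(37 - 8\right) \left(\left(4 - 7\right) + 3\right) = 29 \left(\left(4 - 7\right) + 3\right) = 29 \left(-3 + 3\right) = 29 \cdot 0 = 0$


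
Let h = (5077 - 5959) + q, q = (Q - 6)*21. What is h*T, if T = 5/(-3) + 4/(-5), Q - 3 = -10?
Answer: 2849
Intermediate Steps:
Q = -7 (Q = 3 - 10 = -7)
q = -273 (q = (-7 - 6)*21 = -13*21 = -273)
h = -1155 (h = (5077 - 5959) - 273 = -882 - 273 = -1155)
T = -37/15 (T = 5*(-1/3) + 4*(-1/5) = -5/3 - 4/5 = -37/15 ≈ -2.4667)
h*T = -1155*(-37/15) = 2849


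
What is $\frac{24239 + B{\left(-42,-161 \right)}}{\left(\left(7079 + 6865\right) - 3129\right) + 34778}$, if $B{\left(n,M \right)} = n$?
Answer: $\frac{24197}{45593} \approx 0.53072$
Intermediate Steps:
$\frac{24239 + B{\left(-42,-161 \right)}}{\left(\left(7079 + 6865\right) - 3129\right) + 34778} = \frac{24239 - 42}{\left(\left(7079 + 6865\right) - 3129\right) + 34778} = \frac{24197}{\left(13944 - 3129\right) + 34778} = \frac{24197}{10815 + 34778} = \frac{24197}{45593}$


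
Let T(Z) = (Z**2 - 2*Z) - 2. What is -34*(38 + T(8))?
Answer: -2856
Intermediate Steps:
T(Z) = -2 + Z**2 - 2*Z
-34*(38 + T(8)) = -34*(38 + (-2 + 8**2 - 2*8)) = -34*(38 + (-2 + 64 - 16)) = -34*(38 + 46) = -34*84 = -2856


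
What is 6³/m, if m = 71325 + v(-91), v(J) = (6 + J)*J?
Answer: 54/19765 ≈ 0.0027321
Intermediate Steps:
v(J) = J*(6 + J)
m = 79060 (m = 71325 - 91*(6 - 91) = 71325 - 91*(-85) = 71325 + 7735 = 79060)
6³/m = 6³/79060 = 216*(1/79060) = 54/19765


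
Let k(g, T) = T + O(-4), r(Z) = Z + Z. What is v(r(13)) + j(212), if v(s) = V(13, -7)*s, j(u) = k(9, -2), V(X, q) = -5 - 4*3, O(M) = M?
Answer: -448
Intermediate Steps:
r(Z) = 2*Z
V(X, q) = -17 (V(X, q) = -5 - 12 = -17)
k(g, T) = -4 + T (k(g, T) = T - 4 = -4 + T)
j(u) = -6 (j(u) = -4 - 2 = -6)
v(s) = -17*s
v(r(13)) + j(212) = -34*13 - 6 = -17*26 - 6 = -442 - 6 = -448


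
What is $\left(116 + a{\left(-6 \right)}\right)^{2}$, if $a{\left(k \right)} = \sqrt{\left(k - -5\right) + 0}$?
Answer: $\left(116 + i\right)^{2} \approx 13455.0 + 232.0 i$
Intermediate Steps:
$a{\left(k \right)} = \sqrt{5 + k}$ ($a{\left(k \right)} = \sqrt{\left(k + 5\right) + 0} = \sqrt{\left(5 + k\right) + 0} = \sqrt{5 + k}$)
$\left(116 + a{\left(-6 \right)}\right)^{2} = \left(116 + \sqrt{5 - 6}\right)^{2} = \left(116 + \sqrt{-1}\right)^{2} = \left(116 + i\right)^{2}$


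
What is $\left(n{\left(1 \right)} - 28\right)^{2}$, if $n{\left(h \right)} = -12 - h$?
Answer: $1681$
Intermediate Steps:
$\left(n{\left(1 \right)} - 28\right)^{2} = \left(\left(-12 - 1\right) - 28\right)^{2} = \left(-13 - 28\right)^{2} = \left(-41\right)^{2} = 1681$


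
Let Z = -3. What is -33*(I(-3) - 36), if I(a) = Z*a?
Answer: 891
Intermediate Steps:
I(a) = -3*a
-33*(I(-3) - 36) = -33*(-3*(-3) - 36) = -33*(9 - 36) = -33*(-27) = 891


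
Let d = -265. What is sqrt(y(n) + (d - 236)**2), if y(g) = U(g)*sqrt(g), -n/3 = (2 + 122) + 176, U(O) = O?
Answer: 3*sqrt(27889 - 3000*I) ≈ 501.72 - 26.907*I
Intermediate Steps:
n = -900 (n = -3*((2 + 122) + 176) = -3*(124 + 176) = -3*300 = -900)
y(g) = g**(3/2) (y(g) = g*sqrt(g) = g**(3/2))
sqrt(y(n) + (d - 236)**2) = sqrt((-900)**(3/2) + (-265 - 236)**2) = sqrt(-27000*I + (-501)**2) = sqrt(-27000*I + 251001) = sqrt(251001 - 27000*I)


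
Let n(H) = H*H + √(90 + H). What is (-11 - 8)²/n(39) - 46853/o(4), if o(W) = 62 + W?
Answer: -18058227965/25446432 - 361*√129/2313312 ≈ -709.66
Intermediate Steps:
n(H) = H² + √(90 + H)
(-11 - 8)²/n(39) - 46853/o(4) = (-11 - 8)²/(39² + √(90 + 39)) - 46853/(62 + 4) = (-19)²/(1521 + √129) - 46853/66 = 361/(1521 + √129) - 46853*1/66 = 361/(1521 + √129) - 46853/66 = -46853/66 + 361/(1521 + √129)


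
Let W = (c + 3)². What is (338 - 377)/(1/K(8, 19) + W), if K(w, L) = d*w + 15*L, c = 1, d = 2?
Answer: -11739/4817 ≈ -2.4370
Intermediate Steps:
K(w, L) = 2*w + 15*L
W = 16 (W = (1 + 3)² = 4² = 16)
(338 - 377)/(1/K(8, 19) + W) = (338 - 377)/(1/(2*8 + 15*19) + 16) = -39/(1/(16 + 285) + 16) = -39/(1/301 + 16) = -39/4817/301 = -39*301/4817 = -11739/4817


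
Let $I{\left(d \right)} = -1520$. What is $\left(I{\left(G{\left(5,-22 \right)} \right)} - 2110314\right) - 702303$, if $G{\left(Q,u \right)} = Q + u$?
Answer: $-2814137$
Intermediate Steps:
$\left(I{\left(G{\left(5,-22 \right)} \right)} - 2110314\right) - 702303 = \left(-1520 - 2110314\right) - 702303 = -2111834 - 702303 = -2814137$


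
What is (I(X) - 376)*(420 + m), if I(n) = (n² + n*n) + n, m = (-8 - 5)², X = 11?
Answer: -72447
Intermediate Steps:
m = 169 (m = (-13)² = 169)
I(n) = n + 2*n² (I(n) = (n² + n²) + n = 2*n² + n = n + 2*n²)
(I(X) - 376)*(420 + m) = (11*(1 + 2*11) - 376)*(420 + 169) = (11*(1 + 22) - 376)*589 = (11*23 - 376)*589 = (253 - 376)*589 = -123*589 = -72447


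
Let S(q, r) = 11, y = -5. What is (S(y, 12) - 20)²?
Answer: 81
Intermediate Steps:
(S(y, 12) - 20)² = (11 - 20)² = (-9)² = 81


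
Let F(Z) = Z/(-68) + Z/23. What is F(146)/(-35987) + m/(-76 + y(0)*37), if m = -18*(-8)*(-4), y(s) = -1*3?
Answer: 953475417/309560174 ≈ 3.0801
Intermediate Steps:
y(s) = -3
F(Z) = 45*Z/1564 (F(Z) = Z*(-1/68) + Z*(1/23) = -Z/68 + Z/23 = 45*Z/1564)
m = -576 (m = 144*(-4) = -576)
F(146)/(-35987) + m/(-76 + y(0)*37) = ((45/1564)*146)/(-35987) - 576/(-76 - 3*37) = (3285/782)*(-1/35987) - 576/(-76 - 111) = -3285/28141834 - 576/(-187) = -3285/28141834 - 576*(-1/187) = -3285/28141834 + 576/187 = 953475417/309560174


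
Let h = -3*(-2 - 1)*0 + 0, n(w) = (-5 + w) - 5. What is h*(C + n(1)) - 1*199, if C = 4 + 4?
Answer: -199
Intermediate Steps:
n(w) = -10 + w
C = 8
h = 0 (h = -(-9)*0 + 0 = -3*0 + 0 = 0 + 0 = 0)
h*(C + n(1)) - 1*199 = 0*(8 + (-10 + 1)) - 1*199 = 0*(8 - 9) - 199 = 0*(-1) - 199 = 0 - 199 = -199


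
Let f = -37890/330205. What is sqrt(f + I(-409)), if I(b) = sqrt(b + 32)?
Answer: sqrt(-500458698 + 4361413681*I*sqrt(377))/66041 ≈ 3.1066 + 3.125*I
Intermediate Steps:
f = -7578/66041 (f = -37890*1/330205 = -7578/66041 ≈ -0.11475)
I(b) = sqrt(32 + b)
sqrt(f + I(-409)) = sqrt(-7578/66041 + sqrt(32 - 409)) = sqrt(-7578/66041 + sqrt(-377)) = sqrt(-7578/66041 + I*sqrt(377))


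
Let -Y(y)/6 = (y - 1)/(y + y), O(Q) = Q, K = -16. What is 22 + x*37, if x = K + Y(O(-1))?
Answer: -792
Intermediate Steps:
Y(y) = -3*(-1 + y)/y (Y(y) = -6*(y - 1)/(y + y) = -6*(-1 + y)/(2*y) = -6*(-1 + y)*1/(2*y) = -3*(-1 + y)/y)
x = -22 (x = -16 + (-3 + 3/(-1)) = -16 + (-3 + 3*(-1)) = -16 + (-3 - 3) = -16 - 6 = -22)
22 + x*37 = 22 - 22*37 = 22 - 814 = -792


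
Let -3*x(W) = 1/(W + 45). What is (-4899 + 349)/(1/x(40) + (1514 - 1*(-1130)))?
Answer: -4550/2389 ≈ -1.9046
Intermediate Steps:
x(W) = -1/(3*(45 + W)) (x(W) = -1/(3*(W + 45)) = -1/(3*(45 + W)))
(-4899 + 349)/(1/x(40) + (1514 - 1*(-1130))) = (-4899 + 349)/(1/(-1/(135 + 3*40)) + (1514 - 1*(-1130))) = -4550/(1/(-1/(135 + 120)) + (1514 + 1130)) = -4550/(1/(-1/255) + 2644) = -4550/(-255 + 2644) = -4550/2389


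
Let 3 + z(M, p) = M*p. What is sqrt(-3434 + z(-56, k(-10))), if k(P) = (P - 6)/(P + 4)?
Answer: I*sqrt(32277)/3 ≈ 59.886*I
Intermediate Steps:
k(P) = (-6 + P)/(4 + P)
z(M, p) = -3 + M*p
sqrt(-3434 + z(-56, k(-10))) = sqrt(-3434 + (-3 - 56*(-6 - 10)/(4 - 10))) = sqrt(-3434 + (-3 - 56*(-16)/(-6))) = sqrt(-3434 + (-3 - (-28)*(-16)/3)) = sqrt(-3434 + (-3 - 56*8/3)) = sqrt(-3434 + (-3 - 448/3)) = sqrt(-3434 - 457/3) = sqrt(-10759/3) = I*sqrt(32277)/3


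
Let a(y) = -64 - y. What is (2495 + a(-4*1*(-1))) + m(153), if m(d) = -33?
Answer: 2394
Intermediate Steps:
(2495 + a(-4*1*(-1))) + m(153) = (2495 + (-64 - (-4*1)*(-1))) - 33 = (2495 + (-64 - (-4)*(-1))) - 33 = (2495 + (-64 - 1*4)) - 33 = (2495 + (-64 - 4)) - 33 = (2495 - 68) - 33 = 2427 - 33 = 2394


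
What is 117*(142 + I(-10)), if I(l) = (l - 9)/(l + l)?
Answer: 334503/20 ≈ 16725.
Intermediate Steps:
I(l) = (-9 + l)/(2*l) (I(l) = (-9 + l)/((2*l)) = (-9 + l)*(1/(2*l)) = (-9 + l)/(2*l))
117*(142 + I(-10)) = 117*(142 + (½)*(-9 - 10)/(-10)) = 117*(142 + (½)*(-⅒)*(-19)) = 117*(142 + 19/20) = 117*(2859/20) = 334503/20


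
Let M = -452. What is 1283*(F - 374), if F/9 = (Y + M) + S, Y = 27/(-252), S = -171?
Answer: -214896085/28 ≈ -7.6749e+6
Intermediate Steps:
Y = -3/28 (Y = 27*(-1/252) = -3/28 ≈ -0.10714)
F = -157023/28 (F = 9*((-3/28 - 452) - 171) = 9*(-12659/28 - 171) = 9*(-17447/28) = -157023/28 ≈ -5608.0)
1283*(F - 374) = 1283*(-157023/28 - 374) = 1283*(-167495/28) = -214896085/28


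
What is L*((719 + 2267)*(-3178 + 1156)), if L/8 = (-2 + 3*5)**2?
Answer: -8162959584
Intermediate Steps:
L = 1352 (L = 8*(-2 + 3*5)**2 = 8*(-2 + 15)**2 = 8*13**2 = 8*169 = 1352)
L*((719 + 2267)*(-3178 + 1156)) = 1352*((719 + 2267)*(-3178 + 1156)) = 1352*(2986*(-2022)) = 1352*(-6037692) = -8162959584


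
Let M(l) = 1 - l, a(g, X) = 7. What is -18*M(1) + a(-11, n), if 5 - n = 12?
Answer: 7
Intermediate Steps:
n = -7 (n = 5 - 1*12 = 5 - 12 = -7)
-18*M(1) + a(-11, n) = -18*(1 - 1*1) + 7 = -18*(1 - 1) + 7 = -18*0 + 7 = 0 + 7 = 7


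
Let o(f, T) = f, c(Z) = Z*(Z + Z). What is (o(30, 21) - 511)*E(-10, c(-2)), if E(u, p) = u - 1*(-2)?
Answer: 3848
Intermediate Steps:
c(Z) = 2*Z**2 (c(Z) = Z*(2*Z) = 2*Z**2)
E(u, p) = 2 + u (E(u, p) = u + 2 = 2 + u)
(o(30, 21) - 511)*E(-10, c(-2)) = (30 - 511)*(2 - 10) = -481*(-8) = 3848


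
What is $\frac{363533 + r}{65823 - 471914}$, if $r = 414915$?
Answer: $- \frac{778448}{406091} \approx -1.9169$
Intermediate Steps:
$\frac{363533 + r}{65823 - 471914} = \frac{363533 + 414915}{65823 - 471914} = \frac{778448}{-406091} = 778448 \left(- \frac{1}{406091}\right) = - \frac{778448}{406091}$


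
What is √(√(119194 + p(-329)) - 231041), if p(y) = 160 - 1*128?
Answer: √(-231041 + √119226) ≈ 480.31*I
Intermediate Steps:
p(y) = 32 (p(y) = 160 - 128 = 32)
√(√(119194 + p(-329)) - 231041) = √(√(119194 + 32) - 231041) = √(√119226 - 231041) = √(-231041 + √119226)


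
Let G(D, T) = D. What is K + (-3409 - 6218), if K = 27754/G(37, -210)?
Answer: -328445/37 ≈ -8876.9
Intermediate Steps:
K = 27754/37 ≈ 750.11
K + (-3409 - 6218) = 27754/37 + (-3409 - 6218) = 27754/37 - 9627 = -328445/37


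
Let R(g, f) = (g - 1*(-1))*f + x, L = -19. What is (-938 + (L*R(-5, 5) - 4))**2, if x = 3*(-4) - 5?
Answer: 57121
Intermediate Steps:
x = -17 (x = -12 - 5 = -17)
R(g, f) = -17 + f*(1 + g) (R(g, f) = (g - 1*(-1))*f - 17 = (g + 1)*f - 17 = (1 + g)*f - 17 = f*(1 + g) - 17 = -17 + f*(1 + g))
(-938 + (L*R(-5, 5) - 4))**2 = (-938 + (-19*(-17 + 5 + 5*(-5)) - 4))**2 = (-938 + (-19*(-17 + 5 - 25) - 4))**2 = (-938 + (-19*(-37) - 4))**2 = (-938 + (703 - 4))**2 = (-938 + 699)**2 = (-239)**2 = 57121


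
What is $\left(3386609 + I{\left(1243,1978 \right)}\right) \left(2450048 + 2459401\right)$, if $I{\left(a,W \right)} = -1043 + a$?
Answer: $16627366058241$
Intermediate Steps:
$\left(3386609 + I{\left(1243,1978 \right)}\right) \left(2450048 + 2459401\right) = \left(3386609 + \left(-1043 + 1243\right)\right) \left(2450048 + 2459401\right) = \left(3386609 + 200\right) 4909449 = 3386809 \cdot 4909449 = 16627366058241$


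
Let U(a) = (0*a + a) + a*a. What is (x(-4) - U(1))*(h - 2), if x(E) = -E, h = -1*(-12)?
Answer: 20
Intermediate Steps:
h = 12
U(a) = a + a**2 (U(a) = (0 + a) + a**2 = a + a**2)
(x(-4) - U(1))*(h - 2) = (-1*(-4) - (1 + 1))*(12 - 2) = (4 - 2)*10 = 2*10 = 20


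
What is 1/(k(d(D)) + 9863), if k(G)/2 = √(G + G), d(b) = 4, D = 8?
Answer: 9863/97278737 - 4*√2/97278737 ≈ 0.00010133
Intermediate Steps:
k(G) = 2*√2*√G (k(G) = 2*√(G + G) = 2*√(2*G) = 2*(√2*√G) = 2*√2*√G)
1/(k(d(D)) + 9863) = 1/(2*√2*√4 + 9863) = 1/(2*√2*2 + 9863) = 1/(4*√2 + 9863) = 1/(9863 + 4*√2)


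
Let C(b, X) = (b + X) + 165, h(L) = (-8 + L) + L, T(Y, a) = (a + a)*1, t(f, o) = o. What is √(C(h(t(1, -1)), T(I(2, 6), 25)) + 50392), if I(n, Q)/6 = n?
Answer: √50597 ≈ 224.94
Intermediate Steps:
I(n, Q) = 6*n
T(Y, a) = 2*a (T(Y, a) = (2*a)*1 = 2*a)
h(L) = -8 + 2*L
C(b, X) = 165 + X + b (C(b, X) = (X + b) + 165 = 165 + X + b)
√(C(h(t(1, -1)), T(I(2, 6), 25)) + 50392) = √((165 + 2*25 + (-8 + 2*(-1))) + 50392) = √((165 + 50 + (-8 - 2)) + 50392) = √((165 + 50 - 10) + 50392) = √(205 + 50392) = √50597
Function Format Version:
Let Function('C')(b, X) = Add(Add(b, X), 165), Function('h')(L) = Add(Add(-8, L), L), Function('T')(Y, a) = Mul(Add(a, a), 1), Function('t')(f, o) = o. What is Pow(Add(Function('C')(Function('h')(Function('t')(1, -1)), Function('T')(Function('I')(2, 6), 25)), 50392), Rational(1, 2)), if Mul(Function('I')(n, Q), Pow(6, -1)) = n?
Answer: Pow(50597, Rational(1, 2)) ≈ 224.94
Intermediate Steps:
Function('I')(n, Q) = Mul(6, n)
Function('T')(Y, a) = Mul(2, a) (Function('T')(Y, a) = Mul(Mul(2, a), 1) = Mul(2, a))
Function('h')(L) = Add(-8, Mul(2, L))
Function('C')(b, X) = Add(165, X, b) (Function('C')(b, X) = Add(Add(X, b), 165) = Add(165, X, b))
Pow(Add(Function('C')(Function('h')(Function('t')(1, -1)), Function('T')(Function('I')(2, 6), 25)), 50392), Rational(1, 2)) = Pow(Add(Add(165, Mul(2, 25), Add(-8, Mul(2, -1))), 50392), Rational(1, 2)) = Pow(Add(Add(165, 50, Add(-8, -2)), 50392), Rational(1, 2)) = Pow(Add(Add(165, 50, -10), 50392), Rational(1, 2)) = Pow(Add(205, 50392), Rational(1, 2)) = Pow(50597, Rational(1, 2))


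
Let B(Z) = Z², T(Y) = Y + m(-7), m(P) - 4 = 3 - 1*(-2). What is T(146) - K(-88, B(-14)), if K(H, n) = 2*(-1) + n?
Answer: -39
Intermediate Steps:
m(P) = 9 (m(P) = 4 + (3 - 1*(-2)) = 4 + (3 + 2) = 4 + 5 = 9)
T(Y) = 9 + Y (T(Y) = Y + 9 = 9 + Y)
K(H, n) = -2 + n
T(146) - K(-88, B(-14)) = (9 + 146) - (-2 + (-14)²) = 155 - (-2 + 196) = 155 - 1*194 = 155 - 194 = -39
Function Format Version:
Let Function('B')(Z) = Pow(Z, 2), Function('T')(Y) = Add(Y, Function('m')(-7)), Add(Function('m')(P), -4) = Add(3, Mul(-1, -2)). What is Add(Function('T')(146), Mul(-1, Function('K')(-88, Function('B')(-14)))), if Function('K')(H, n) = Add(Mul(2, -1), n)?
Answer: -39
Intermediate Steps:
Function('m')(P) = 9 (Function('m')(P) = Add(4, Add(3, Mul(-1, -2))) = Add(4, Add(3, 2)) = Add(4, 5) = 9)
Function('T')(Y) = Add(9, Y) (Function('T')(Y) = Add(Y, 9) = Add(9, Y))
Function('K')(H, n) = Add(-2, n)
Add(Function('T')(146), Mul(-1, Function('K')(-88, Function('B')(-14)))) = Add(Add(9, 146), Mul(-1, Add(-2, Pow(-14, 2)))) = Add(155, Mul(-1, Add(-2, 196))) = Add(155, Mul(-1, 194)) = Add(155, -194) = -39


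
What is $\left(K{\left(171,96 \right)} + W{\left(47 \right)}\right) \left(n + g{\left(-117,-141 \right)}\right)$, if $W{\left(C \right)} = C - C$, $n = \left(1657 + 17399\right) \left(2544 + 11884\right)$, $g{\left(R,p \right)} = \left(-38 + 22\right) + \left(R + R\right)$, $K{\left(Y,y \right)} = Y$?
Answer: $47014691778$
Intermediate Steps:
$g{\left(R,p \right)} = -16 + 2 R$
$n = 274939968$ ($n = 19056 \cdot 14428 = 274939968$)
$W{\left(C \right)} = 0$
$\left(K{\left(171,96 \right)} + W{\left(47 \right)}\right) \left(n + g{\left(-117,-141 \right)}\right) = \left(171 + 0\right) \left(274939968 + \left(-16 + 2 \left(-117\right)\right)\right) = 171 \left(274939968 - 250\right) = 171 \cdot 274939718 = 47014691778$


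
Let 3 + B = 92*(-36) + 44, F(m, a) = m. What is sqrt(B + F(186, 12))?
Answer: I*sqrt(3085) ≈ 55.543*I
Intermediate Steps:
B = -3271 (B = -3 + (92*(-36) + 44) = -3 + (-3312 + 44) = -3 - 3268 = -3271)
sqrt(B + F(186, 12)) = sqrt(-3271 + 186) = sqrt(-3085) = I*sqrt(3085)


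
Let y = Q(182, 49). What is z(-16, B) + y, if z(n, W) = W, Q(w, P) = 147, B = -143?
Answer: 4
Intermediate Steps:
y = 147
z(-16, B) + y = -143 + 147 = 4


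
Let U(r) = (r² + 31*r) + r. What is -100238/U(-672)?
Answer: -50119/215040 ≈ -0.23307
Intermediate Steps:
U(r) = r² + 32*r
-100238/U(-672) = -100238*(-1/(672*(32 - 672))) = -100238/((-672*(-640))) = -100238/430080 = -100238*1/430080 = -50119/215040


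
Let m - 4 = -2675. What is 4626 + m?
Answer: 1955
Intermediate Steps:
m = -2671 (m = 4 - 2675 = -2671)
4626 + m = 4626 - 2671 = 1955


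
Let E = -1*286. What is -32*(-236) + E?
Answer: 7266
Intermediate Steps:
E = -286
-32*(-236) + E = -32*(-236) - 286 = 7552 - 286 = 7266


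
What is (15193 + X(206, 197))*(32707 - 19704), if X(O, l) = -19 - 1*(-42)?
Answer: 197853648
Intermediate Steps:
X(O, l) = 23 (X(O, l) = -19 + 42 = 23)
(15193 + X(206, 197))*(32707 - 19704) = (15193 + 23)*(32707 - 19704) = 15216*13003 = 197853648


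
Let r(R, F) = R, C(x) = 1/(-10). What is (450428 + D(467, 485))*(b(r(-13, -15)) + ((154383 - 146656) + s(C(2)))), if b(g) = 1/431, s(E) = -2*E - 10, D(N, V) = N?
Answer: 1499728262209/431 ≈ 3.4796e+9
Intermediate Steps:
C(x) = -⅒
s(E) = -10 - 2*E
b(g) = 1/431
(450428 + D(467, 485))*(b(r(-13, -15)) + ((154383 - 146656) + s(C(2)))) = (450428 + 467)*(1/431 + ((154383 - 146656) + (-10 - 2*(-⅒)))) = 450895*(1/431 + (7727 + (-10 + ⅕))) = 450895*(1/431 + (7727 - 49/5)) = 450895*(1/431 + 38586/5) = 450895*(16630571/2155) = 1499728262209/431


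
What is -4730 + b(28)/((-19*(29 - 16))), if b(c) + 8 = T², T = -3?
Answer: -1168311/247 ≈ -4730.0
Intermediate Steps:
b(c) = 1 (b(c) = -8 + (-3)² = -8 + 9 = 1)
-4730 + b(28)/((-19*(29 - 16))) = -4730 + 1/(-19*(29 - 16)) = -4730 + 1/(-19*13) = -4730 + 1/(-247) = -4730 + 1*(-1/247) = -4730 - 1/247 = -1168311/247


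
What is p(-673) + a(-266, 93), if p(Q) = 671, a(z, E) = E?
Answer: 764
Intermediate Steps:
p(-673) + a(-266, 93) = 671 + 93 = 764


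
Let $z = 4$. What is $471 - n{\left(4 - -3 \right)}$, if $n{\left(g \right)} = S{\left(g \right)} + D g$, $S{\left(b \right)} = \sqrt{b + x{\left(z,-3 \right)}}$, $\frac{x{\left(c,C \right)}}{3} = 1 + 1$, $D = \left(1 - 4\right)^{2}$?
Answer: $408 - \sqrt{13} \approx 404.39$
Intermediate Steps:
$D = 9$ ($D = \left(-3\right)^{2} = 9$)
$x{\left(c,C \right)} = 6$ ($x{\left(c,C \right)} = 3 \left(1 + 1\right) = 3 \cdot 2 = 6$)
$S{\left(b \right)} = \sqrt{6 + b}$ ($S{\left(b \right)} = \sqrt{b + 6} = \sqrt{6 + b}$)
$n{\left(g \right)} = \sqrt{6 + g} + 9 g$
$471 - n{\left(4 - -3 \right)} = 471 - \left(\sqrt{6 + \left(4 - -3\right)} + 9 \left(4 - -3\right)\right) = 471 - \left(\sqrt{6 + \left(4 + 3\right)} + 9 \left(4 + 3\right)\right) = 471 - \left(\sqrt{6 + 7} + 9 \cdot 7\right) = 471 - \left(\sqrt{13} + 63\right) = 471 - \left(63 + \sqrt{13}\right) = 408 - \sqrt{13}$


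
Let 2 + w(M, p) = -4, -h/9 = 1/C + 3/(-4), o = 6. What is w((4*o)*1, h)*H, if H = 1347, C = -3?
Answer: -8082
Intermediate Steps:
h = 39/4 (h = -9*(1/(-3) + 3/(-4)) = -9*(1*(-1/3) + 3*(-1/4)) = -9*(-1/3 - 3/4) = -9*(-13/12) = 39/4 ≈ 9.7500)
w(M, p) = -6 (w(M, p) = -2 - 4 = -6)
w((4*o)*1, h)*H = -6*1347 = -8082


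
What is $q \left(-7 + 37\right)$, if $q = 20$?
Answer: $600$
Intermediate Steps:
$q \left(-7 + 37\right) = 20 \left(-7 + 37\right) = 20 \cdot 30 = 600$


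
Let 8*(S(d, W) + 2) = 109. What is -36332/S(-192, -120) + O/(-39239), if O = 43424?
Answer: -368035136/117717 ≈ -3126.4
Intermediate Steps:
S(d, W) = 93/8 (S(d, W) = -2 + (1/8)*109 = -2 + 109/8 = 93/8)
-36332/S(-192, -120) + O/(-39239) = -36332/93/8 + 43424/(-39239) = -36332*8/93 + 43424*(-1/39239) = -9376/3 - 43424/39239 = -368035136/117717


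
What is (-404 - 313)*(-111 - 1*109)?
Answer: 157740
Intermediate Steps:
(-404 - 313)*(-111 - 1*109) = -717*(-111 - 109) = -717*(-220) = 157740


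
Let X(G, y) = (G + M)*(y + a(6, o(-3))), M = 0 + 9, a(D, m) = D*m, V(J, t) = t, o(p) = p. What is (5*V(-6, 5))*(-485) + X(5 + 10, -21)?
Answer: -13061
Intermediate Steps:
M = 9
X(G, y) = (-18 + y)*(9 + G) (X(G, y) = (G + 9)*(y + 6*(-3)) = (9 + G)*(y - 18) = (9 + G)*(-18 + y) = (-18 + y)*(9 + G))
(5*V(-6, 5))*(-485) + X(5 + 10, -21) = (5*5)*(-485) + (-162 - 18*(5 + 10) + 9*(-21) + (5 + 10)*(-21)) = 25*(-485) + (-162 - 18*15 - 189 + 15*(-21)) = -12125 + (-162 - 270 - 189 - 315) = -12125 - 936 = -13061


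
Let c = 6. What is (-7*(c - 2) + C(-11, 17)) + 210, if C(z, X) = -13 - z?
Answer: 180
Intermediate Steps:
(-7*(c - 2) + C(-11, 17)) + 210 = (-7*(6 - 2) + (-13 - 1*(-11))) + 210 = (-7*4 + (-13 + 11)) + 210 = (-28 - 2) + 210 = -30 + 210 = 180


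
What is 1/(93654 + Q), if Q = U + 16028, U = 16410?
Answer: 1/126092 ≈ 7.9307e-6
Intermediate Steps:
Q = 32438 (Q = 16410 + 16028 = 32438)
1/(93654 + Q) = 1/(93654 + 32438) = 1/126092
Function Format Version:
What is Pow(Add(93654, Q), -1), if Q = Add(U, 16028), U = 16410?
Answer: Rational(1, 126092) ≈ 7.9307e-6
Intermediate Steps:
Q = 32438 (Q = Add(16410, 16028) = 32438)
Pow(Add(93654, Q), -1) = Pow(Add(93654, 32438), -1) = Pow(126092, -1) = Rational(1, 126092)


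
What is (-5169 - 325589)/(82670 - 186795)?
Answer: 330758/104125 ≈ 3.1765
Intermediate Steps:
(-5169 - 325589)/(82670 - 186795) = -330758/(-104125) = -330758*(-1/104125) = 330758/104125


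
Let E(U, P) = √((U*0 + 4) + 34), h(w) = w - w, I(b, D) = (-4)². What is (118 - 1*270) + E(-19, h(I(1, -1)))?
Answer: -152 + √38 ≈ -145.84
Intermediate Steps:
I(b, D) = 16
h(w) = 0
E(U, P) = √38 (E(U, P) = √((0 + 4) + 34) = √(4 + 34) = √38)
(118 - 1*270) + E(-19, h(I(1, -1))) = (118 - 1*270) + √38 = (118 - 270) + √38 = -152 + √38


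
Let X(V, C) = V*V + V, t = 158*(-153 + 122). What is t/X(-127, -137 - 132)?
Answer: -2449/8001 ≈ -0.30609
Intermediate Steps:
t = -4898 (t = 158*(-31) = -4898)
X(V, C) = V + V² (X(V, C) = V² + V = V + V²)
t/X(-127, -137 - 132) = -4898*(-1/(127*(1 - 127))) = -4898/((-127*(-126))) = -4898/16002 = -4898*1/16002 = -2449/8001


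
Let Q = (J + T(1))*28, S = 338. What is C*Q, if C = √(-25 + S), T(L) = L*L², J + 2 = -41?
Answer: -1176*√313 ≈ -20806.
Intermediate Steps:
J = -43 (J = -2 - 41 = -43)
T(L) = L³
Q = -1176 (Q = (-43 + 1³)*28 = (-43 + 1)*28 = -42*28 = -1176)
C = √313 (C = √(-25 + 338) = √313 ≈ 17.692)
C*Q = √313*(-1176) = -1176*√313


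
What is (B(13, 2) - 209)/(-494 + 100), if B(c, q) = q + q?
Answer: 205/394 ≈ 0.52030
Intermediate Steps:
B(c, q) = 2*q
(B(13, 2) - 209)/(-494 + 100) = (2*2 - 209)/(-494 + 100) = (4 - 209)/(-394) = -205*(-1/394) = 205/394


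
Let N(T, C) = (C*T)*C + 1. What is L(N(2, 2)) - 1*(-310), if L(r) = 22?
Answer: 332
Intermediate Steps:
N(T, C) = 1 + T*C² (N(T, C) = T*C² + 1 = 1 + T*C²)
L(N(2, 2)) - 1*(-310) = 22 - 1*(-310) = 22 + 310 = 332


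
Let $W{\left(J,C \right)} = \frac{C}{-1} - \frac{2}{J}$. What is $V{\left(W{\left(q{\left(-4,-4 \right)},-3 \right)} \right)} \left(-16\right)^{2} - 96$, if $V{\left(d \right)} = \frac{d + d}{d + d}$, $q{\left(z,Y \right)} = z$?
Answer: $160$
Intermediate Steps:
$W{\left(J,C \right)} = - C - \frac{2}{J}$ ($W{\left(J,C \right)} = C \left(-1\right) - \frac{2}{J} = - C - \frac{2}{J}$)
$V{\left(d \right)} = 1$ ($V{\left(d \right)} = \frac{2 d}{2 d} = 2 d \frac{1}{2 d} = 1$)
$V{\left(W{\left(q{\left(-4,-4 \right)},-3 \right)} \right)} \left(-16\right)^{2} - 96 = 1 \left(-16\right)^{2} - 96 = 1 \cdot 256 - 96 = 256 - 96 = 160$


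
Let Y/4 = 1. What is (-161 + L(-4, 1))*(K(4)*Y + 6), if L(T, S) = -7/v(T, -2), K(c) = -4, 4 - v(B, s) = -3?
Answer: 1620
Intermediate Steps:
Y = 4 (Y = 4*1 = 4)
v(B, s) = 7 (v(B, s) = 4 - 1*(-3) = 4 + 3 = 7)
L(T, S) = -1 (L(T, S) = -7/7 = -7*⅐ = -1)
(-161 + L(-4, 1))*(K(4)*Y + 6) = (-161 - 1)*(-4*4 + 6) = -162*(-16 + 6) = -162*(-10) = 1620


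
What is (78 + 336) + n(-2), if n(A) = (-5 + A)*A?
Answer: 428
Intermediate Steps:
n(A) = A*(-5 + A)
(78 + 336) + n(-2) = (78 + 336) - 2*(-5 - 2) = 414 - 2*(-7) = 414 + 14 = 428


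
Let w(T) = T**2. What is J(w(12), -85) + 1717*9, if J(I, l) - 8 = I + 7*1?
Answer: 15612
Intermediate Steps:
J(I, l) = 15 + I (J(I, l) = 8 + (I + 7*1) = 8 + (I + 7) = 8 + (7 + I) = 15 + I)
J(w(12), -85) + 1717*9 = (15 + 12**2) + 1717*9 = (15 + 144) + 15453 = 159 + 15453 = 15612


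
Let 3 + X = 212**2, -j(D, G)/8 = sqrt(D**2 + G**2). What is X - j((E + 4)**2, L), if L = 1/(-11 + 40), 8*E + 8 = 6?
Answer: 44941 + sqrt(42575881)/58 ≈ 45054.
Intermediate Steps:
E = -1/4 (E = -1 + (1/8)*6 = -1 + 3/4 = -1/4 ≈ -0.25000)
L = 1/29 ≈ 0.034483
j(D, G) = -8*sqrt(D**2 + G**2)
X = 44941 (X = -3 + 212**2 = -3 + 44944 = 44941)
X - j((E + 4)**2, L) = 44941 - (-8)*sqrt(((-1/4 + 4)**2)**2 + (1/29)**2) = 44941 - (-8)*sqrt(((15/4)**2)**2 + 1/841) = 44941 - (-8)*sqrt((225/16)**2 + 1/841) = 44941 - (-8)*sqrt(50625/256 + 1/841) = 44941 - (-8)*sqrt(42575881/215296) = 44941 - (-8)*sqrt(42575881)/464 = 44941 - (-1)*sqrt(42575881)/58 = 44941 + sqrt(42575881)/58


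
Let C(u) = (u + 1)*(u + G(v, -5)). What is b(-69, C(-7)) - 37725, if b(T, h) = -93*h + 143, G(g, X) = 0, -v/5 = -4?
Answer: -41488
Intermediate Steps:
v = 20 (v = -5*(-4) = 20)
C(u) = u*(1 + u) (C(u) = (u + 1)*(u + 0) = (1 + u)*u = u*(1 + u))
b(T, h) = 143 - 93*h
b(-69, C(-7)) - 37725 = (143 - (-651)*(1 - 7)) - 37725 = (143 - (-651)*(-6)) - 37725 = (143 - 93*42) - 37725 = (143 - 3906) - 37725 = -3763 - 37725 = -41488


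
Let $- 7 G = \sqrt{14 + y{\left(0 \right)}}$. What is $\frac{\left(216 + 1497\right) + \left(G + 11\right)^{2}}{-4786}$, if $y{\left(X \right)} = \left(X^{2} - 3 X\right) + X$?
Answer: $- \frac{6420}{16751} + \frac{11 \sqrt{14}}{16751} \approx -0.3808$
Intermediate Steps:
$y{\left(X \right)} = X^{2} - 2 X$
$G = - \frac{\sqrt{14}}{7}$ ($G = - \frac{\sqrt{14 + 0 \left(-2 + 0\right)}}{7} = - \frac{\sqrt{14 + 0 \left(-2\right)}}{7} = - \frac{\sqrt{14 + 0}}{7} = - \frac{\sqrt{14}}{7} \approx -0.53452$)
$\frac{\left(216 + 1497\right) + \left(G + 11\right)^{2}}{-4786} = \frac{\left(216 + 1497\right) + \left(- \frac{\sqrt{14}}{7} + 11\right)^{2}}{-4786} = \left(1713 + \left(11 - \frac{\sqrt{14}}{7}\right)^{2}\right) \left(- \frac{1}{4786}\right) = - \frac{1713}{4786} - \frac{\left(11 - \frac{\sqrt{14}}{7}\right)^{2}}{4786}$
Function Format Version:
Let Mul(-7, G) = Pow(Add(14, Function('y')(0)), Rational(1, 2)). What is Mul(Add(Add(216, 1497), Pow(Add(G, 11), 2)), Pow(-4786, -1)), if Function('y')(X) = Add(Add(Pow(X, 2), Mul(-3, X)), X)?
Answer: Add(Rational(-6420, 16751), Mul(Rational(11, 16751), Pow(14, Rational(1, 2)))) ≈ -0.38080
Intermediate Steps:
Function('y')(X) = Add(Pow(X, 2), Mul(-2, X))
G = Mul(Rational(-1, 7), Pow(14, Rational(1, 2))) (G = Mul(Rational(-1, 7), Pow(Add(14, Mul(0, Add(-2, 0))), Rational(1, 2))) = Mul(Rational(-1, 7), Pow(Add(14, Mul(0, -2)), Rational(1, 2))) = Mul(Rational(-1, 7), Pow(Add(14, 0), Rational(1, 2))) = Mul(Rational(-1, 7), Pow(14, Rational(1, 2))) ≈ -0.53452)
Mul(Add(Add(216, 1497), Pow(Add(G, 11), 2)), Pow(-4786, -1)) = Mul(Add(Add(216, 1497), Pow(Add(Mul(Rational(-1, 7), Pow(14, Rational(1, 2))), 11), 2)), Pow(-4786, -1)) = Mul(Add(1713, Pow(Add(11, Mul(Rational(-1, 7), Pow(14, Rational(1, 2)))), 2)), Rational(-1, 4786)) = Add(Rational(-1713, 4786), Mul(Rational(-1, 4786), Pow(Add(11, Mul(Rational(-1, 7), Pow(14, Rational(1, 2)))), 2)))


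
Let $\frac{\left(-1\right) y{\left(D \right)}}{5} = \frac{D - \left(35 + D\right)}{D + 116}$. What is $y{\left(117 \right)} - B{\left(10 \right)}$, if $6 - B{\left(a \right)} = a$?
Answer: $\frac{1107}{233} \approx 4.7511$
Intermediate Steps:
$y{\left(D \right)} = \frac{175}{116 + D}$ ($y{\left(D \right)} = - 5 \frac{D - \left(35 + D\right)}{D + 116} = - 5 \left(- \frac{35}{116 + D}\right) = \frac{175}{116 + D}$)
$B{\left(a \right)} = 6 - a$
$y{\left(117 \right)} - B{\left(10 \right)} = \frac{175}{116 + 117} - \left(6 - 10\right) = \frac{175}{233} - \left(6 - 10\right) = 175 \cdot \frac{1}{233} - -4 = \frac{175}{233} + 4 = \frac{1107}{233}$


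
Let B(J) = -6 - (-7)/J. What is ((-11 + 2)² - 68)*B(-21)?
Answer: -247/3 ≈ -82.333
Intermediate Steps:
B(J) = -6 + 7/J
((-11 + 2)² - 68)*B(-21) = ((-11 + 2)² - 68)*(-6 + 7/(-21)) = ((-9)² - 68)*(-6 + 7*(-1/21)) = (81 - 68)*(-6 - ⅓) = 13*(-19/3) = -247/3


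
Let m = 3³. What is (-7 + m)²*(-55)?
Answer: -22000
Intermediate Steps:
m = 27
(-7 + m)²*(-55) = (-7 + 27)²*(-55) = 20²*(-55) = 400*(-55) = -22000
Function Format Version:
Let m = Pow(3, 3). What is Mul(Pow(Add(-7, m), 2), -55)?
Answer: -22000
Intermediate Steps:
m = 27
Mul(Pow(Add(-7, m), 2), -55) = Mul(Pow(Add(-7, 27), 2), -55) = Mul(Pow(20, 2), -55) = Mul(400, -55) = -22000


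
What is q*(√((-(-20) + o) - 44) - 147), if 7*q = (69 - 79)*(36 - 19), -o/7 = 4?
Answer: 3570 - 340*I*√13/7 ≈ 3570.0 - 175.13*I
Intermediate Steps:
o = -28 (o = -7*4 = -28)
q = -170/7 (q = ((69 - 79)*(36 - 19))/7 = (-10*17)/7 = (⅐)*(-170) = -170/7 ≈ -24.286)
q*(√((-(-20) + o) - 44) - 147) = -170*(√((-(-20) - 28) - 44) - 147)/7 = -170*(√((-5*(-4) - 28) - 44) - 147)/7 = -170*(√((20 - 28) - 44) - 147)/7 = -170*(√(-8 - 44) - 147)/7 = -170*(√(-52) - 147)/7 = -170*(2*I*√13 - 147)/7 = -170*(-147 + 2*I*√13)/7 = 3570 - 340*I*√13/7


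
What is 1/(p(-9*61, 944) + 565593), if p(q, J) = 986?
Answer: 1/566579 ≈ 1.7650e-6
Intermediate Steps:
1/(p(-9*61, 944) + 565593) = 1/(986 + 565593) = 1/566579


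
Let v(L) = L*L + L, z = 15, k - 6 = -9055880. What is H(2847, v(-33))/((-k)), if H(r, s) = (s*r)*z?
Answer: 22548240/4527937 ≈ 4.9798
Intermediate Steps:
k = -9055874 (k = 6 - 9055880 = -9055874)
v(L) = L + L² (v(L) = L² + L = L + L²)
H(r, s) = 15*r*s (H(r, s) = (s*r)*15 = (r*s)*15 = 15*r*s)
H(2847, v(-33))/((-k)) = (15*2847*(-33*(1 - 33)))/((-1*(-9055874))) = (15*2847*(-33*(-32)))/9055874 = (15*2847*1056)*(1/9055874) = 45096480*(1/9055874) = 22548240/4527937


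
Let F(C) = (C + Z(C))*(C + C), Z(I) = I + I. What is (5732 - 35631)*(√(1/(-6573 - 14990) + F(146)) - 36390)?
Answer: 1088024610 - 29899*√59466903861661/21563 ≈ 1.0773e+9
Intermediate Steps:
Z(I) = 2*I
F(C) = 6*C² (F(C) = (C + 2*C)*(C + C) = (3*C)*(2*C) = 6*C²)
(5732 - 35631)*(√(1/(-6573 - 14990) + F(146)) - 36390) = (5732 - 35631)*(√(1/(-6573 - 14990) + 6*146²) - 36390) = -29899*(√(1/(-21563) + 6*21316) - 36390) = -29899*(√(-1/21563 + 127896) - 36390) = -29899*(√(2757821447/21563) - 36390) = -29899*(√59466903861661/21563 - 36390) = -29899*(-36390 + √59466903861661/21563) = 1088024610 - 29899*√59466903861661/21563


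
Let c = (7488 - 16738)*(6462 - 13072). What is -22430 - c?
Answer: -61164930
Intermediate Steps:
c = 61142500 (c = -9250*(-6610) = 61142500)
-22430 - c = -22430 - 1*61142500 = -22430 - 61142500 = -61164930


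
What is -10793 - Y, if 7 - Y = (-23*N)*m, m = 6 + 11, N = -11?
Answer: -6499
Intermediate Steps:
m = 17
Y = -4294 (Y = 7 - (-23*(-11))*17 = 7 - 253*17 = 7 - 1*4301 = 7 - 4301 = -4294)
-10793 - Y = -10793 - 1*(-4294) = -10793 + 4294 = -6499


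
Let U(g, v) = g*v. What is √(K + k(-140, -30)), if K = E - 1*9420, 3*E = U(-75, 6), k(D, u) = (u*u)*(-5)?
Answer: I*√14070 ≈ 118.62*I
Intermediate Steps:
k(D, u) = -5*u² (k(D, u) = u²*(-5) = -5*u²)
E = -150 (E = (-75*6)/3 = (⅓)*(-450) = -150)
K = -9570 (K = -150 - 1*9420 = -150 - 9420 = -9570)
√(K + k(-140, -30)) = √(-9570 - 5*(-30)²) = √(-9570 - 5*900) = √(-9570 - 4500) = √(-14070) = I*√14070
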